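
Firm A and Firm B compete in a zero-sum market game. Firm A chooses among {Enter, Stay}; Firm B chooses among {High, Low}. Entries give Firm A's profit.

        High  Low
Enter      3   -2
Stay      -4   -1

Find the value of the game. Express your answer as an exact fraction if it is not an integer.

Row minima: Enter → -2, Stay → -4; maximin = -2.
Column maxima: High → 3, Low → -1; minimax = -1.
-2 ≠ -1, so there is no saddle point; optimal play is mixed.
Let Firm A play Enter with probability p. Expected payoff against High: 3p + (-4)(1−p) = 7p − 4; against Low: (-2)p + (-1)(1−p) = −p − 1.
Setting these equal: 7p − 4 = −p − 1 ⇒ 8p = 3 ⇒ p = 3/8, and the value is (7)·(3/8) − 4 = -11/8.
For Firm B: with q = P(High), equating Enter's and Stay's payoffs gives 5q − 2 = −3q − 1 ⇒ q = 1/8.

-11/8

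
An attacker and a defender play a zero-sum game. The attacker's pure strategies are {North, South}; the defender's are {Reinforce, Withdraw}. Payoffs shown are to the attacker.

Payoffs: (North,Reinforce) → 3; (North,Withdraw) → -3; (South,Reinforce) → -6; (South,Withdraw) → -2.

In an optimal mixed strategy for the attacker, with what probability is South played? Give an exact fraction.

3/5

Row minima: North → -3, South → -6; maximin = -3.
Column maxima: Reinforce → 3, Withdraw → -2; minimax = -2.
-3 ≠ -2, so there is no saddle point; optimal play is mixed.
Let the attacker play North with probability p. Expected payoff against Reinforce: 3p + (-6)(1−p) = 9p − 6; against Withdraw: (-3)p + (-2)(1−p) = −p − 2.
Setting these equal: 9p − 6 = −p − 2 ⇒ 10p = 4 ⇒ p = 2/5, and the value is (9)·(2/5) − 6 = -12/5.
For the defender: with q = P(Reinforce), equating North's and South's payoffs gives 6q − 3 = −4q − 2 ⇒ q = 1/10.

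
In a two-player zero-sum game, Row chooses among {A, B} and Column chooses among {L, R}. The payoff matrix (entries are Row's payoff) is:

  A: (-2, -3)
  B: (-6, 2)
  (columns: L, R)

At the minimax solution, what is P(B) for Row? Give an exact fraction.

Row minima: A → -3, B → -6; maximin = -3.
Column maxima: L → -2, R → 2; minimax = -2.
-3 ≠ -2, so there is no saddle point; optimal play is mixed.
Let Row play A with probability p. Expected payoff against L: (-2)p + (-6)(1−p) = 4p − 6; against R: (-3)p + 2(1−p) = −5p + 2.
Setting these equal: 4p − 6 = −5p + 2 ⇒ 9p = 8 ⇒ p = 8/9, and the value is (4)·(8/9) − 6 = -22/9.
For Column: with q = P(L), equating A's and B's payoffs gives q − 3 = −8q + 2 ⇒ q = 5/9.

1/9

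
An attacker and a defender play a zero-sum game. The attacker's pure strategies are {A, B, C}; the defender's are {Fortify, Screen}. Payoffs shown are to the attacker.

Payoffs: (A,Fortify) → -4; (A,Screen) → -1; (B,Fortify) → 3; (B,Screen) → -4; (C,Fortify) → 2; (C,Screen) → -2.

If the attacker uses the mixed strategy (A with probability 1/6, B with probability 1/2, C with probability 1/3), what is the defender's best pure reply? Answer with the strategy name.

Screen

If the defender plays Fortify, the attacker's expected payoff is (1/6)·(-4) + (1/2)·3 + (1/3)·2 = 3/2.
If the defender plays Screen, the attacker's expected payoff is (1/6)·(-1) + (1/2)·(-4) + (1/3)·(-2) = -17/6.
The defender minimizes the attacker's payoff; the smallest is -17/6, so the best response is Screen.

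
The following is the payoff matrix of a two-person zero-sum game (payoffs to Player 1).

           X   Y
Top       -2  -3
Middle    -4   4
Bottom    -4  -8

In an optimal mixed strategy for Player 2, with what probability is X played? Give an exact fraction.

Row minima: Top → -3, Middle → -4, Bottom → -8; maximin = -3.
Column maxima: X → -2, Y → 4; minimax = -2.
-3 ≠ -2, so there is no saddle point; optimal play is mixed.
Bottom is strictly dominated by Top, so Player 1 never plays it.
On the remaining 2×2 (Top, Middle vs X, Y):
Let Player 1 play Top with probability p. Expected payoff against X: (-2)p + (-4)(1−p) = 2p − 4; against Y: (-3)p + 4(1−p) = −7p + 4.
Setting these equal: 2p − 4 = −7p + 4 ⇒ 9p = 8 ⇒ p = 8/9, and the value is (2)·(8/9) − 4 = -20/9.
For Player 2: with q = P(X), equating Top's and Middle's payoffs gives q − 3 = −8q + 4 ⇒ q = 7/9.

7/9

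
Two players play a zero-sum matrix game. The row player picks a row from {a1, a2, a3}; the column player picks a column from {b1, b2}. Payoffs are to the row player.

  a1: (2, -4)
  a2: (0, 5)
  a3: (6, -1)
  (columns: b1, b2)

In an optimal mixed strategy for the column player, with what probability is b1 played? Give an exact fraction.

Row minima: a1 → -4, a2 → 0, a3 → -1; maximin = 0.
Column maxima: b1 → 6, b2 → 5; minimax = 5.
0 ≠ 5, so there is no saddle point; optimal play is mixed.
a1 is strictly dominated by a3, so the row player never plays it.
On the remaining 2×2 (a2, a3 vs b1, b2):
Let the row player play a2 with probability p. Expected payoff against b1: 0p + 6(1−p) = −6p + 6; against b2: 5p + (-1)(1−p) = 6p − 1.
Setting these equal: −6p + 6 = 6p − 1 ⇒ −12p = -7 ⇒ p = 7/12, and the value is (-6)·(7/12) + 6 = 5/2.
For the column player: with q = P(b1), equating a2's and a3's payoffs gives −5q + 5 = 7q − 1 ⇒ q = 1/2.

1/2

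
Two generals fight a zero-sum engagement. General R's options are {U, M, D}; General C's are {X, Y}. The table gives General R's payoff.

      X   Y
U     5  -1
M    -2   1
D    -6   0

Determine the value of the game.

1/3

Row minima: U → -1, M → -2, D → -6; maximin = -1.
Column maxima: X → 5, Y → 1; minimax = 1.
-1 ≠ 1, so there is no saddle point; optimal play is mixed.
D is strictly dominated by M, so General R never plays it.
On the remaining 2×2 (U, M vs X, Y):
Let General R play U with probability p. Expected payoff against X: 5p + (-2)(1−p) = 7p − 2; against Y: (-1)p + 1(1−p) = −2p + 1.
Setting these equal: 7p − 2 = −2p + 1 ⇒ 9p = 3 ⇒ p = 1/3, and the value is (7)·(1/3) − 2 = 1/3.
For General C: with q = P(X), equating U's and M's payoffs gives 6q − 1 = −3q + 1 ⇒ q = 2/9.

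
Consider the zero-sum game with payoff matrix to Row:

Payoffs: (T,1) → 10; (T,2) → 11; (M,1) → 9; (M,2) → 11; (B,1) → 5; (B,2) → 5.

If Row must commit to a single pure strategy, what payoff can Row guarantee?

Row minima: T → 10, M → 9, B → 5.
The best of these is 10.

10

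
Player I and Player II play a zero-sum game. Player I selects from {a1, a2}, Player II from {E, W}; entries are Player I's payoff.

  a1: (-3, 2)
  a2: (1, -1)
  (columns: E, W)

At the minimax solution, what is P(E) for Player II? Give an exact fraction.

3/7

Row minima: a1 → -3, a2 → -1; maximin = -1.
Column maxima: E → 1, W → 2; minimax = 1.
-1 ≠ 1, so there is no saddle point; optimal play is mixed.
Let Player I play a1 with probability p. Expected payoff against E: (-3)p + 1(1−p) = −4p + 1; against W: 2p + (-1)(1−p) = 3p − 1.
Setting these equal: −4p + 1 = 3p − 1 ⇒ −7p = -2 ⇒ p = 2/7, and the value is (-4)·(2/7) + 1 = -1/7.
For Player II: with q = P(E), equating a1's and a2's payoffs gives −5q + 2 = 2q − 1 ⇒ q = 3/7.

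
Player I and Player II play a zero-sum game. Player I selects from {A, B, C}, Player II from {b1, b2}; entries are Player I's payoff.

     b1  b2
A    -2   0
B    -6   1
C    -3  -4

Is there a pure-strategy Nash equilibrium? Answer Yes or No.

Row minima: A → -2, B → -6, C → -4; maximin = -2.
Column maxima: b1 → -2, b2 → 1; minimax = -2.
maximin = minimax = -2, so a saddle point exists.

Yes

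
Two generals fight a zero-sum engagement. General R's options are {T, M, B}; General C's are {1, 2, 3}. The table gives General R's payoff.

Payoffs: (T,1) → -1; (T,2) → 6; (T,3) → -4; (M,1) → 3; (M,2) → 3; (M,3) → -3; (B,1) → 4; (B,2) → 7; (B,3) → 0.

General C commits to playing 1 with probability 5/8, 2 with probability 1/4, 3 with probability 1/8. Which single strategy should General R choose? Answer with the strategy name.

B

Expected payoff of T: (5/8)·(-1) + (1/4)·6 + (1/8)·(-4) = 3/8.
Expected payoff of M: (5/8)·3 + (1/4)·3 + (1/8)·(-3) = 9/4.
Expected payoff of B: (5/8)·4 + (1/4)·7 + (1/8)·0 = 17/4.
The largest is 17/4, so General R's best response is B.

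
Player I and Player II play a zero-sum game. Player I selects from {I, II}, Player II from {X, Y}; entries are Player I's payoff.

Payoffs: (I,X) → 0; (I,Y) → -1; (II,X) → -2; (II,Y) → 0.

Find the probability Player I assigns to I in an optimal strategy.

Row minima: I → -1, II → -2; maximin = -1.
Column maxima: X → 0, Y → 0; minimax = 0.
-1 ≠ 0, so there is no saddle point; optimal play is mixed.
Let Player I play I with probability p. Expected payoff against X: 0p + (-2)(1−p) = 2p − 2; against Y: (-1)p + 0(1−p) = −p.
Setting these equal: 2p − 2 = −p ⇒ 3p = 2 ⇒ p = 2/3, and the value is (2)·(2/3) − 2 = -2/3.
For Player II: with q = P(X), equating I's and II's payoffs gives q − 1 = −2q ⇒ q = 1/3.

2/3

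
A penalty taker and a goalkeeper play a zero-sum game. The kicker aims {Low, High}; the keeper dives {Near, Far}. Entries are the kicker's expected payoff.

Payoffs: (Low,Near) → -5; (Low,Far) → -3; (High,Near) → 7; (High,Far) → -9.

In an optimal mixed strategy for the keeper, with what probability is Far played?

2/3

Row minima: Low → -5, High → -9; maximin = -5.
Column maxima: Near → 7, Far → -3; minimax = -3.
-5 ≠ -3, so there is no saddle point; optimal play is mixed.
Let the kicker play Low with probability p. Expected payoff against Near: (-5)p + 7(1−p) = −12p + 7; against Far: (-3)p + (-9)(1−p) = 6p − 9.
Setting these equal: −12p + 7 = 6p − 9 ⇒ −18p = -16 ⇒ p = 8/9, and the value is (-12)·(8/9) + 7 = -11/3.
For the keeper: with q = P(Near), equating Low's and High's payoffs gives −2q − 3 = 16q − 9 ⇒ q = 1/3.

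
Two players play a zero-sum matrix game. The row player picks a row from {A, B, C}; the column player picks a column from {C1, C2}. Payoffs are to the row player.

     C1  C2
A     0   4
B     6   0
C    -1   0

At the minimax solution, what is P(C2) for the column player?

Row minima: A → 0, B → 0, C → -1; maximin = 0.
Column maxima: C1 → 6, C2 → 4; minimax = 4.
0 ≠ 4, so there is no saddle point; optimal play is mixed.
C is strictly dominated by A, so the row player never plays it.
On the remaining 2×2 (A, B vs C1, C2):
Let the row player play A with probability p. Expected payoff against C1: 0p + 6(1−p) = −6p + 6; against C2: 4p + 0(1−p) = 4p.
Setting these equal: −6p + 6 = 4p ⇒ −10p = -6 ⇒ p = 3/5, and the value is (-6)·(3/5) + 6 = 12/5.
For the column player: with q = P(C1), equating A's and B's payoffs gives −4q + 4 = 6q ⇒ q = 2/5.

3/5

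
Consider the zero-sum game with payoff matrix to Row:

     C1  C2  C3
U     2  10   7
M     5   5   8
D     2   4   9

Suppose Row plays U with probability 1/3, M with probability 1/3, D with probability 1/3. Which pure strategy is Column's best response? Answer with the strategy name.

If Column plays C1, Row's expected payoff is (1/3)·2 + (1/3)·5 + (1/3)·2 = 3.
If Column plays C2, Row's expected payoff is (1/3)·10 + (1/3)·5 + (1/3)·4 = 19/3.
If Column plays C3, Row's expected payoff is (1/3)·7 + (1/3)·8 + (1/3)·9 = 8.
Column minimizes Row's payoff; the smallest is 3, so the best response is C1.

C1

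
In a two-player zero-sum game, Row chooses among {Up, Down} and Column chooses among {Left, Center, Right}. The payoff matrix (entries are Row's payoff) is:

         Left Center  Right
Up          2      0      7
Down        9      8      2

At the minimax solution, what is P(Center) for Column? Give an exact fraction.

5/13

Row minima: Up → 0, Down → 2; maximin = 2.
Column maxima: Left → 9, Center → 8, Right → 7; minimax = 7.
2 ≠ 7, so there is no saddle point; optimal play is mixed.
Left is strictly dominated by Center (it gives Row strictly more in every row), so Column never plays it.
On the remaining 2×2 (Up, Down vs Center, Right):
Let Row play Up with probability p. Expected payoff against Center: 0p + 8(1−p) = −8p + 8; against Right: 7p + 2(1−p) = 5p + 2.
Setting these equal: −8p + 8 = 5p + 2 ⇒ −13p = -6 ⇒ p = 6/13, and the value is (-8)·(6/13) + 8 = 56/13.
For Column: with q = P(Center), equating Up's and Down's payoffs gives −7q + 7 = 6q + 2 ⇒ q = 5/13.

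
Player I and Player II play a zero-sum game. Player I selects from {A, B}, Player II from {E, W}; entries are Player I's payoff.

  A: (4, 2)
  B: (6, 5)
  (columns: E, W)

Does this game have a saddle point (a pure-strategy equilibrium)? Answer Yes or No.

Yes

Row minima: A → 2, B → 5; maximin = 5.
Column maxima: E → 6, W → 5; minimax = 5.
maximin = minimax = 5, so a saddle point exists.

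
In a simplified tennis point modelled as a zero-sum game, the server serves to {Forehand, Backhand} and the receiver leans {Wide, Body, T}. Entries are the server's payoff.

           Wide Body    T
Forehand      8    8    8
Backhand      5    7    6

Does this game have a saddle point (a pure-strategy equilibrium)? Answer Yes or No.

Row minima: Forehand → 8, Backhand → 5; maximin = 8.
Column maxima: Wide → 8, Body → 8, T → 8; minimax = 8.
maximin = minimax = 8, so a saddle point exists.

Yes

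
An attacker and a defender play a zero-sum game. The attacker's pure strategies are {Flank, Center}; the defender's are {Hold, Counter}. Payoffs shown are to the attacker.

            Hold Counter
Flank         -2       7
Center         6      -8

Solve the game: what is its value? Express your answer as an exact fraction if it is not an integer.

Row minima: Flank → -2, Center → -8; maximin = -2.
Column maxima: Hold → 6, Counter → 7; minimax = 6.
-2 ≠ 6, so there is no saddle point; optimal play is mixed.
Let the attacker play Flank with probability p. Expected payoff against Hold: (-2)p + 6(1−p) = −8p + 6; against Counter: 7p + (-8)(1−p) = 15p − 8.
Setting these equal: −8p + 6 = 15p − 8 ⇒ −23p = -14 ⇒ p = 14/23, and the value is (-8)·(14/23) + 6 = 26/23.
For the defender: with q = P(Hold), equating Flank's and Center's payoffs gives −9q + 7 = 14q − 8 ⇒ q = 15/23.

26/23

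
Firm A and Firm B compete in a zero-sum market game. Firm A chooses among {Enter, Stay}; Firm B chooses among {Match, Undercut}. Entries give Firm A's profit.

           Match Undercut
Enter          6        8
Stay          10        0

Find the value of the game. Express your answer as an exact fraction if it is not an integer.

20/3

Row minima: Enter → 6, Stay → 0; maximin = 6.
Column maxima: Match → 10, Undercut → 8; minimax = 8.
6 ≠ 8, so there is no saddle point; optimal play is mixed.
Let Firm A play Enter with probability p. Expected payoff against Match: 6p + 10(1−p) = −4p + 10; against Undercut: 8p + 0(1−p) = 8p.
Setting these equal: −4p + 10 = 8p ⇒ −12p = -10 ⇒ p = 5/6, and the value is (-4)·(5/6) + 10 = 20/3.
For Firm B: with q = P(Match), equating Enter's and Stay's payoffs gives −2q + 8 = 10q ⇒ q = 2/3.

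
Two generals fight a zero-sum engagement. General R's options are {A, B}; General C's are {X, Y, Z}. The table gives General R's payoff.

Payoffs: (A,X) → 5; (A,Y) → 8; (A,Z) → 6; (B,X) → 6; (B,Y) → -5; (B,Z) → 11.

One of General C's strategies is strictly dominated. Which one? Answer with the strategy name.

Z

X holds General R's payoff strictly below Z in every row: 5 < 6, 6 < 11.
So Z is strictly dominated for General C.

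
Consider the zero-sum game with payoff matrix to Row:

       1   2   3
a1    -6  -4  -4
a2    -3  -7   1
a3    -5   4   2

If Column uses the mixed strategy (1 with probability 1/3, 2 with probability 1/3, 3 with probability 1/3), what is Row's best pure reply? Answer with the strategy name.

a3

Expected payoff of a1: (1/3)·(-6) + (1/3)·(-4) + (1/3)·(-4) = -14/3.
Expected payoff of a2: (1/3)·(-3) + (1/3)·(-7) + (1/3)·1 = -3.
Expected payoff of a3: (1/3)·(-5) + (1/3)·4 + (1/3)·2 = 1/3.
The largest is 1/3, so Row's best response is a3.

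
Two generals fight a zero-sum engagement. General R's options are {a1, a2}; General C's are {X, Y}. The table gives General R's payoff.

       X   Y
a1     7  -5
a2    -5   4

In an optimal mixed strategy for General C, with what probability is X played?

Row minima: a1 → -5, a2 → -5; maximin = -5.
Column maxima: X → 7, Y → 4; minimax = 4.
-5 ≠ 4, so there is no saddle point; optimal play is mixed.
Let General R play a1 with probability p. Expected payoff against X: 7p + (-5)(1−p) = 12p − 5; against Y: (-5)p + 4(1−p) = −9p + 4.
Setting these equal: 12p − 5 = −9p + 4 ⇒ 21p = 9 ⇒ p = 3/7, and the value is (12)·(3/7) − 5 = 1/7.
For General C: with q = P(X), equating a1's and a2's payoffs gives 12q − 5 = −9q + 4 ⇒ q = 3/7.

3/7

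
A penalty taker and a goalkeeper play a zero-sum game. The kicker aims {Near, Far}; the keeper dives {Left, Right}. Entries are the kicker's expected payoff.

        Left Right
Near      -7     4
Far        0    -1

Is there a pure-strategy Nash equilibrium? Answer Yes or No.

No

Row minima: Near → -7, Far → -1; maximin = -1.
Column maxima: Left → 0, Right → 4; minimax = 0.
-1 ≠ 0, so no pure-strategy equilibrium exists.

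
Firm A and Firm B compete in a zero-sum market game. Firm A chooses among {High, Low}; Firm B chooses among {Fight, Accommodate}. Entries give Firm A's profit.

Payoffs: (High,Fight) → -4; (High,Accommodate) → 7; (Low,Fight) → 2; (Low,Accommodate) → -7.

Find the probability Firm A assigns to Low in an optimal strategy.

Row minima: High → -4, Low → -7; maximin = -4.
Column maxima: Fight → 2, Accommodate → 7; minimax = 2.
-4 ≠ 2, so there is no saddle point; optimal play is mixed.
Let Firm A play High with probability p. Expected payoff against Fight: (-4)p + 2(1−p) = −6p + 2; against Accommodate: 7p + (-7)(1−p) = 14p − 7.
Setting these equal: −6p + 2 = 14p − 7 ⇒ −20p = -9 ⇒ p = 9/20, and the value is (-6)·(9/20) + 2 = -7/10.
For Firm B: with q = P(Fight), equating High's and Low's payoffs gives −11q + 7 = 9q − 7 ⇒ q = 7/10.

11/20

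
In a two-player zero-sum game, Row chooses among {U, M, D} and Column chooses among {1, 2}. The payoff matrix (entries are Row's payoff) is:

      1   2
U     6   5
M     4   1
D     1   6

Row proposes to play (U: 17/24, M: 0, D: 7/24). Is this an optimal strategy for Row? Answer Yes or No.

Against 1 this mix gives (17/24)·6 + (7/24)·1 = 109/24.
Against 2 this mix gives (17/24)·5 + (7/24)·6 = 127/24.
Column will play 1, holding Row to 109/24. Shifting weight toward the row that does better against 1 would raise this floor (the equalizing mix achieves 31/6 against both 1 and 2), so the proposed strategy is not optimal.

No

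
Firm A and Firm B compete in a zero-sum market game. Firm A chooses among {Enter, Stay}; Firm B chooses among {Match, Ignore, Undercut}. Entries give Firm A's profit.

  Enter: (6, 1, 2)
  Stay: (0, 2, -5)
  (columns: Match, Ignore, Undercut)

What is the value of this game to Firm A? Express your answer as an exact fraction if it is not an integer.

Row minima: Enter → 1, Stay → -5; maximin = 1.
Column maxima: Match → 6, Ignore → 2, Undercut → 2; minimax = 2.
1 ≠ 2, so there is no saddle point; optimal play is mixed.
Match is strictly dominated by Undercut (it gives Firm A strictly more in every row), so Firm B never plays it.
On the remaining 2×2 (Enter, Stay vs Ignore, Undercut):
Let Firm A play Enter with probability p. Expected payoff against Ignore: 1p + 2(1−p) = −p + 2; against Undercut: 2p + (-5)(1−p) = 7p − 5.
Setting these equal: −p + 2 = 7p − 5 ⇒ −8p = -7 ⇒ p = 7/8, and the value is (-1)·(7/8) + 2 = 9/8.
For Firm B: with q = P(Ignore), equating Enter's and Stay's payoffs gives −q + 2 = 7q − 5 ⇒ q = 7/8.

9/8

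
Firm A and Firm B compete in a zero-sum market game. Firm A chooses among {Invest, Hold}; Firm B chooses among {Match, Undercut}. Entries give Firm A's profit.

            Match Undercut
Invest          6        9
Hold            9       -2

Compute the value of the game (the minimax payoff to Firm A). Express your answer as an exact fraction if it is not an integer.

93/14

Row minima: Invest → 6, Hold → -2; maximin = 6.
Column maxima: Match → 9, Undercut → 9; minimax = 9.
6 ≠ 9, so there is no saddle point; optimal play is mixed.
Let Firm A play Invest with probability p. Expected payoff against Match: 6p + 9(1−p) = −3p + 9; against Undercut: 9p + (-2)(1−p) = 11p − 2.
Setting these equal: −3p + 9 = 11p − 2 ⇒ −14p = -11 ⇒ p = 11/14, and the value is (-3)·(11/14) + 9 = 93/14.
For Firm B: with q = P(Match), equating Invest's and Hold's payoffs gives −3q + 9 = 11q − 2 ⇒ q = 11/14.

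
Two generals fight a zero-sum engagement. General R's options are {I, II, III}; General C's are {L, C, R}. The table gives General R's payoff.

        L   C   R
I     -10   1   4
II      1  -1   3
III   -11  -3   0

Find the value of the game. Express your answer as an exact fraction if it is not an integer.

Row minima: I → -10, II → -1, III → -11; maximin = -1.
Column maxima: L → 1, C → 1, R → 4; minimax = 1.
-1 ≠ 1, so there is no saddle point; optimal play is mixed.
III is strictly dominated by I, so General R never plays it.
R is strictly dominated by L (it gives General R strictly more in every row), so General C never plays it.
On the remaining 2×2 (I, II vs L, C):
Let General R play I with probability p. Expected payoff against L: (-10)p + 1(1−p) = −11p + 1; against C: 1p + (-1)(1−p) = 2p − 1.
Setting these equal: −11p + 1 = 2p − 1 ⇒ −13p = -2 ⇒ p = 2/13, and the value is (-11)·(2/13) + 1 = -9/13.
For General C: with q = P(L), equating I's and II's payoffs gives −11q + 1 = 2q − 1 ⇒ q = 2/13.

-9/13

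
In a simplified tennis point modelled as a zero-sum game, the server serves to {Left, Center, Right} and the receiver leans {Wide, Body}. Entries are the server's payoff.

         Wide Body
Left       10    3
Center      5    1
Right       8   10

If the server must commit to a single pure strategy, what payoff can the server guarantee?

Row minima: Left → 3, Center → 1, Right → 8.
The best of these is 8.

8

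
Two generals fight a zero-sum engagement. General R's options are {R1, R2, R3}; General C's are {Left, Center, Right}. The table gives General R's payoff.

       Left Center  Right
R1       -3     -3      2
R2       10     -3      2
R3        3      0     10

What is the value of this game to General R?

0

Row minima: R1 → -3, R2 → -3, R3 → 0; maximin = 0.
Column maxima: Left → 10, Center → 0, Right → 10; minimax = 0.
Since maximin = minimax = 0, there is a saddle point and the value is 0.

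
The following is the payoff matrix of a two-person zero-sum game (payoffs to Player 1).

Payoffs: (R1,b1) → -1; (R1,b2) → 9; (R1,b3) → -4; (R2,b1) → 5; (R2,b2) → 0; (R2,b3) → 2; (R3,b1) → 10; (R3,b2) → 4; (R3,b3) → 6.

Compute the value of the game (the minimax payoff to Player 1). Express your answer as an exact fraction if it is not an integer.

Row minima: R1 → -4, R2 → 0, R3 → 4; maximin = 4.
Column maxima: b1 → 10, b2 → 9, b3 → 6; minimax = 6.
4 ≠ 6, so there is no saddle point; optimal play is mixed.
R2 is strictly dominated by R3, so Player 1 never plays it.
b1 is strictly dominated by b3 (it gives Player 1 strictly more in every row), so Player 2 never plays it.
On the remaining 2×2 (R1, R3 vs b2, b3):
Let Player 1 play R1 with probability p. Expected payoff against b2: 9p + 4(1−p) = 5p + 4; against b3: (-4)p + 6(1−p) = −10p + 6.
Setting these equal: 5p + 4 = −10p + 6 ⇒ 15p = 2 ⇒ p = 2/15, and the value is (5)·(2/15) + 4 = 14/3.
For Player 2: with q = P(b2), equating R1's and R3's payoffs gives 13q − 4 = −2q + 6 ⇒ q = 2/3.

14/3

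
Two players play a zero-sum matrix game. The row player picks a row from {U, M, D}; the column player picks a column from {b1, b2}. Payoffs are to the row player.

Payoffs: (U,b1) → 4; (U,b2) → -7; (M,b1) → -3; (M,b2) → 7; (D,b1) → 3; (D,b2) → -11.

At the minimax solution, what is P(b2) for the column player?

Row minima: U → -7, M → -3, D → -11; maximin = -3.
Column maxima: b1 → 4, b2 → 7; minimax = 4.
-3 ≠ 4, so there is no saddle point; optimal play is mixed.
D is strictly dominated by U, so the row player never plays it.
On the remaining 2×2 (U, M vs b1, b2):
Let the row player play U with probability p. Expected payoff against b1: 4p + (-3)(1−p) = 7p − 3; against b2: (-7)p + 7(1−p) = −14p + 7.
Setting these equal: 7p − 3 = −14p + 7 ⇒ 21p = 10 ⇒ p = 10/21, and the value is (7)·(10/21) − 3 = 1/3.
For the column player: with q = P(b1), equating U's and M's payoffs gives 11q − 7 = −10q + 7 ⇒ q = 2/3.

1/3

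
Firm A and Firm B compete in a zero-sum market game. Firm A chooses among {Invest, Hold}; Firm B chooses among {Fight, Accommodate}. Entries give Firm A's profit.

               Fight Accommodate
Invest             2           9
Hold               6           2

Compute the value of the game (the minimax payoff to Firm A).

Row minima: Invest → 2, Hold → 2; maximin = 2.
Column maxima: Fight → 6, Accommodate → 9; minimax = 6.
2 ≠ 6, so there is no saddle point; optimal play is mixed.
Let Firm A play Invest with probability p. Expected payoff against Fight: 2p + 6(1−p) = −4p + 6; against Accommodate: 9p + 2(1−p) = 7p + 2.
Setting these equal: −4p + 6 = 7p + 2 ⇒ −11p = -4 ⇒ p = 4/11, and the value is (-4)·(4/11) + 6 = 50/11.
For Firm B: with q = P(Fight), equating Invest's and Hold's payoffs gives −7q + 9 = 4q + 2 ⇒ q = 7/11.

50/11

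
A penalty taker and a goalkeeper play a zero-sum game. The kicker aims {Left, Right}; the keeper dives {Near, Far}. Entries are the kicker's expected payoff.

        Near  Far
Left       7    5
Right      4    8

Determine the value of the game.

Row minima: Left → 5, Right → 4; maximin = 5.
Column maxima: Near → 7, Far → 8; minimax = 7.
5 ≠ 7, so there is no saddle point; optimal play is mixed.
Let the kicker play Left with probability p. Expected payoff against Near: 7p + 4(1−p) = 3p + 4; against Far: 5p + 8(1−p) = −3p + 8.
Setting these equal: 3p + 4 = −3p + 8 ⇒ 6p = 4 ⇒ p = 2/3, and the value is (3)·(2/3) + 4 = 6.
For the keeper: with q = P(Near), equating Left's and Right's payoffs gives 2q + 5 = −4q + 8 ⇒ q = 1/2.

6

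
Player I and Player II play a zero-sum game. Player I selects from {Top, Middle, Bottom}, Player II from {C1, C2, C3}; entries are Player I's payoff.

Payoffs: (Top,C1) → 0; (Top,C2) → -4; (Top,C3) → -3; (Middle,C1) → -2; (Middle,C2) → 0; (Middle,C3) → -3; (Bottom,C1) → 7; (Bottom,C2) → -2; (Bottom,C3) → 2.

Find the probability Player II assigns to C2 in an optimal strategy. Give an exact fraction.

Row minima: Top → -4, Middle → -3, Bottom → -2; maximin = -2.
Column maxima: C1 → 7, C2 → 0, C3 → 2; minimax = 0.
-2 ≠ 0, so there is no saddle point; optimal play is mixed.
Top is strictly dominated by Bottom, so Player I never plays it.
C1 is strictly dominated by C3 (it gives Player I strictly more in every row), so Player II never plays it.
On the remaining 2×2 (Middle, Bottom vs C2, C3):
Let Player I play Middle with probability p. Expected payoff against C2: 0p + (-2)(1−p) = 2p − 2; against C3: (-3)p + 2(1−p) = −5p + 2.
Setting these equal: 2p − 2 = −5p + 2 ⇒ 7p = 4 ⇒ p = 4/7, and the value is (2)·(4/7) − 2 = -6/7.
For Player II: with q = P(C2), equating Middle's and Bottom's payoffs gives 3q − 3 = −4q + 2 ⇒ q = 5/7.

5/7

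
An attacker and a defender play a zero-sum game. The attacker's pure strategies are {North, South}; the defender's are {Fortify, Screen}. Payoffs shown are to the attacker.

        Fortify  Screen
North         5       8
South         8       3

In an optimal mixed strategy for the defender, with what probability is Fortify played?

Row minima: North → 5, South → 3; maximin = 5.
Column maxima: Fortify → 8, Screen → 8; minimax = 8.
5 ≠ 8, so there is no saddle point; optimal play is mixed.
Let the attacker play North with probability p. Expected payoff against Fortify: 5p + 8(1−p) = −3p + 8; against Screen: 8p + 3(1−p) = 5p + 3.
Setting these equal: −3p + 8 = 5p + 3 ⇒ −8p = -5 ⇒ p = 5/8, and the value is (-3)·(5/8) + 8 = 49/8.
For the defender: with q = P(Fortify), equating North's and South's payoffs gives −3q + 8 = 5q + 3 ⇒ q = 5/8.

5/8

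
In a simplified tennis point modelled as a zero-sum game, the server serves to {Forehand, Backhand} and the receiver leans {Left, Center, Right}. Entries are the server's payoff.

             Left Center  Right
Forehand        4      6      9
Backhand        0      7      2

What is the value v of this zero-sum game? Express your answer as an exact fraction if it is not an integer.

4

Row minima: Forehand → 4, Backhand → 0; maximin = 4.
Column maxima: Left → 4, Center → 7, Right → 9; minimax = 4.
Since maximin = minimax = 4, there is a saddle point and the value is 4.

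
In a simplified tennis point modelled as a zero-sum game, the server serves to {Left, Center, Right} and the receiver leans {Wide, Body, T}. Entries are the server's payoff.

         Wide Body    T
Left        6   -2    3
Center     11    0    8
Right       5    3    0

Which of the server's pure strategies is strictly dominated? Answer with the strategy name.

Left

Center gives a strictly higher payoff than Left against every column: 11 > 6, 0 > -2, 8 > 3.
So Left is strictly dominated and the server never plays it.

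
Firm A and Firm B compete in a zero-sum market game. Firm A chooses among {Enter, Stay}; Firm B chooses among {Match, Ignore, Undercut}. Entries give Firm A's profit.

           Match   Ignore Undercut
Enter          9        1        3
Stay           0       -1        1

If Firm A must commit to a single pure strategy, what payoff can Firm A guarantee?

1

Row minima: Enter → 1, Stay → -1.
The best of these is 1.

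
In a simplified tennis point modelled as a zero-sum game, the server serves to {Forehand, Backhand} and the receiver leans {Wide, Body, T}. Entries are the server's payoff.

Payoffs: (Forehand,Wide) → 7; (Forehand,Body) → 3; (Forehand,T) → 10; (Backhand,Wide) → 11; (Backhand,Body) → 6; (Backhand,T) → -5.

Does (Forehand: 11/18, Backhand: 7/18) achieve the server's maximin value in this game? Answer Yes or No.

Against Wide this mix gives (11/18)·7 + (7/18)·11 = 77/9.
Against Body this mix gives (11/18)·3 + (7/18)·6 = 25/6.
Against T this mix gives (11/18)·10 + (7/18)·(-5) = 25/6.
All of the receiver's active replies (Body, T) yield 25/6, and no column does worse for the server. The mix makes the receiver indifferent and guarantees 25/6, so it is optimal.

Yes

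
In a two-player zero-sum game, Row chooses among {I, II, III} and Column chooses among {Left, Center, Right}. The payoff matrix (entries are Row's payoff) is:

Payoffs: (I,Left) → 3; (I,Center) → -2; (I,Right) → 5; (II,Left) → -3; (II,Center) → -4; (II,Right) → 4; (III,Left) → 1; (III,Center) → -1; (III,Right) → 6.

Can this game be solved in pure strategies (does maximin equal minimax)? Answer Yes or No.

Yes

Row minima: I → -2, II → -4, III → -1; maximin = -1.
Column maxima: Left → 3, Center → -1, Right → 6; minimax = -1.
maximin = minimax = -1, so a saddle point exists.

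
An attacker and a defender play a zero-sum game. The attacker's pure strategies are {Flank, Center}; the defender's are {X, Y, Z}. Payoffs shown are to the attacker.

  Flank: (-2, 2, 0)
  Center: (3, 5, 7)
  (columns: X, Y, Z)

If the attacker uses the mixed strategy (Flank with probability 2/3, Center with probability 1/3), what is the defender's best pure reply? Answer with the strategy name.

X

If the defender plays X, the attacker's expected payoff is (2/3)·(-2) + (1/3)·3 = -1/3.
If the defender plays Y, the attacker's expected payoff is (2/3)·2 + (1/3)·5 = 3.
If the defender plays Z, the attacker's expected payoff is (2/3)·0 + (1/3)·7 = 7/3.
The defender minimizes the attacker's payoff; the smallest is -1/3, so the best response is X.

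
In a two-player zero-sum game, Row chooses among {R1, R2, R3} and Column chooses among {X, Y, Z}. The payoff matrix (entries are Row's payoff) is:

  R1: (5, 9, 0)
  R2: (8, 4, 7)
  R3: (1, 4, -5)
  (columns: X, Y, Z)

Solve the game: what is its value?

Row minima: R1 → 0, R2 → 4, R3 → -5; maximin = 4.
Column maxima: X → 8, Y → 9, Z → 7; minimax = 7.
4 ≠ 7, so there is no saddle point; optimal play is mixed.
R3 is strictly dominated by R1, so Row never plays it.
X is strictly dominated by Z (it gives Row strictly more in every row), so Column never plays it.
On the remaining 2×2 (R1, R2 vs Y, Z):
Let Row play R1 with probability p. Expected payoff against Y: 9p + 4(1−p) = 5p + 4; against Z: 0p + 7(1−p) = −7p + 7.
Setting these equal: 5p + 4 = −7p + 7 ⇒ 12p = 3 ⇒ p = 1/4, and the value is (5)·(1/4) + 4 = 21/4.
For Column: with q = P(Y), equating R1's and R2's payoffs gives 9q = −3q + 7 ⇒ q = 7/12.

21/4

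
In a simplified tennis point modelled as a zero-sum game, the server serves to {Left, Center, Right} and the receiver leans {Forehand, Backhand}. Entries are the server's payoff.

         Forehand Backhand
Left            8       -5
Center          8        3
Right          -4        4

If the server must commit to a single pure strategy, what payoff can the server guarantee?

Row minima: Left → -5, Center → 3, Right → -4.
The best of these is 3.

3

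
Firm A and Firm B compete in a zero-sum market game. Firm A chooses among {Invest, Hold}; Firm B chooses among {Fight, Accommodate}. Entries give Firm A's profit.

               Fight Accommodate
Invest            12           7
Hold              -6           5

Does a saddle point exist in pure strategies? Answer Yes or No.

Yes

Row minima: Invest → 7, Hold → -6; maximin = 7.
Column maxima: Fight → 12, Accommodate → 7; minimax = 7.
maximin = minimax = 7, so a saddle point exists.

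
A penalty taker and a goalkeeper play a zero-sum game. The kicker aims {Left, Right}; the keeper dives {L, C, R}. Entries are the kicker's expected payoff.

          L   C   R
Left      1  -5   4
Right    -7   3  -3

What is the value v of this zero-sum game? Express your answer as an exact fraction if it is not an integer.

-2

Row minima: Left → -5, Right → -7; maximin = -5.
Column maxima: L → 1, C → 3, R → 4; minimax = 1.
-5 ≠ 1, so there is no saddle point; optimal play is mixed.
R is strictly dominated by L (it gives the kicker strictly more in every row), so the keeper never plays it.
On the remaining 2×2 (Left, Right vs L, C):
Let the kicker play Left with probability p. Expected payoff against L: 1p + (-7)(1−p) = 8p − 7; against C: (-5)p + 3(1−p) = −8p + 3.
Setting these equal: 8p − 7 = −8p + 3 ⇒ 16p = 10 ⇒ p = 5/8, and the value is (8)·(5/8) − 7 = -2.
For the keeper: with q = P(L), equating Left's and Right's payoffs gives 6q − 5 = −10q + 3 ⇒ q = 1/2.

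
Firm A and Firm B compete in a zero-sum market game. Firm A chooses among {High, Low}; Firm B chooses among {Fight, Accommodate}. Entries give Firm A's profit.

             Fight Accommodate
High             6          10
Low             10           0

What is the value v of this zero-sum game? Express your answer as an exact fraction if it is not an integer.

Row minima: High → 6, Low → 0; maximin = 6.
Column maxima: Fight → 10, Accommodate → 10; minimax = 10.
6 ≠ 10, so there is no saddle point; optimal play is mixed.
Let Firm A play High with probability p. Expected payoff against Fight: 6p + 10(1−p) = −4p + 10; against Accommodate: 10p + 0(1−p) = 10p.
Setting these equal: −4p + 10 = 10p ⇒ −14p = -10 ⇒ p = 5/7, and the value is (-4)·(5/7) + 10 = 50/7.
For Firm B: with q = P(Fight), equating High's and Low's payoffs gives −4q + 10 = 10q ⇒ q = 5/7.

50/7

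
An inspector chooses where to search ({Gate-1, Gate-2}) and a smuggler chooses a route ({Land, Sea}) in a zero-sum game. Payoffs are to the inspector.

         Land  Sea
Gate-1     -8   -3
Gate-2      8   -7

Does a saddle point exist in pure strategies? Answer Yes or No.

Row minima: Gate-1 → -8, Gate-2 → -7; maximin = -7.
Column maxima: Land → 8, Sea → -3; minimax = -3.
-7 ≠ -3, so no pure-strategy equilibrium exists.

No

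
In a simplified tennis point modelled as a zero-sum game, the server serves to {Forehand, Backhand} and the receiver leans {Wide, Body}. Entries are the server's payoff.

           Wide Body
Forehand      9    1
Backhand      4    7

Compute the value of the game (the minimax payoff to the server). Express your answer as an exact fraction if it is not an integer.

Row minima: Forehand → 1, Backhand → 4; maximin = 4.
Column maxima: Wide → 9, Body → 7; minimax = 7.
4 ≠ 7, so there is no saddle point; optimal play is mixed.
Let the server play Forehand with probability p. Expected payoff against Wide: 9p + 4(1−p) = 5p + 4; against Body: 1p + 7(1−p) = −6p + 7.
Setting these equal: 5p + 4 = −6p + 7 ⇒ 11p = 3 ⇒ p = 3/11, and the value is (5)·(3/11) + 4 = 59/11.
For the receiver: with q = P(Wide), equating Forehand's and Backhand's payoffs gives 8q + 1 = −3q + 7 ⇒ q = 6/11.

59/11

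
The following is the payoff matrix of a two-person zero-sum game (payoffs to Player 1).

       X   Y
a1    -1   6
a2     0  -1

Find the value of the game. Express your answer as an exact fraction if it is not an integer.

Row minima: a1 → -1, a2 → -1; maximin = -1.
Column maxima: X → 0, Y → 6; minimax = 0.
-1 ≠ 0, so there is no saddle point; optimal play is mixed.
Let Player 1 play a1 with probability p. Expected payoff against X: (-1)p + 0(1−p) = −p; against Y: 6p + (-1)(1−p) = 7p − 1.
Setting these equal: −p = 7p − 1 ⇒ −8p = -1 ⇒ p = 1/8, and the value is (-1)·(1/8) = -1/8.
For Player 2: with q = P(X), equating a1's and a2's payoffs gives −7q + 6 = q − 1 ⇒ q = 7/8.

-1/8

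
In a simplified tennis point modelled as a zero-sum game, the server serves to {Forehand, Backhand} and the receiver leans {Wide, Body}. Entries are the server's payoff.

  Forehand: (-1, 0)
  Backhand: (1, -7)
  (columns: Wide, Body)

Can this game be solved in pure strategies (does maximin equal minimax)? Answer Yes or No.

No

Row minima: Forehand → -1, Backhand → -7; maximin = -1.
Column maxima: Wide → 1, Body → 0; minimax = 0.
-1 ≠ 0, so no pure-strategy equilibrium exists.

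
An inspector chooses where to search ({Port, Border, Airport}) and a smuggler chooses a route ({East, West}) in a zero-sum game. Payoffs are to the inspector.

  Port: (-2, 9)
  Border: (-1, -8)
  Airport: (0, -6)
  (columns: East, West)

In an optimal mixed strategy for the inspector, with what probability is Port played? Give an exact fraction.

6/17

Row minima: Port → -2, Border → -8, Airport → -6; maximin = -2.
Column maxima: East → 0, West → 9; minimax = 0.
-2 ≠ 0, so there is no saddle point; optimal play is mixed.
Border is strictly dominated by Airport, so the inspector never plays it.
On the remaining 2×2 (Port, Airport vs East, West):
Let the inspector play Port with probability p. Expected payoff against East: (-2)p + 0(1−p) = −2p; against West: 9p + (-6)(1−p) = 15p − 6.
Setting these equal: −2p = 15p − 6 ⇒ −17p = -6 ⇒ p = 6/17, and the value is (-2)·(6/17) = -12/17.
For the smuggler: with q = P(East), equating Port's and Airport's payoffs gives −11q + 9 = 6q − 6 ⇒ q = 15/17.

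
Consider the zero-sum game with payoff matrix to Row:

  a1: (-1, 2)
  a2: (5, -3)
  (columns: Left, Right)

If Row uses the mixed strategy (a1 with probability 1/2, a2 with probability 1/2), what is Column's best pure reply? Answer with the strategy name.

Right

If Column plays Left, Row's expected payoff is (1/2)·(-1) + (1/2)·5 = 2.
If Column plays Right, Row's expected payoff is (1/2)·2 + (1/2)·(-3) = -1/2.
Column minimizes Row's payoff; the smallest is -1/2, so the best response is Right.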